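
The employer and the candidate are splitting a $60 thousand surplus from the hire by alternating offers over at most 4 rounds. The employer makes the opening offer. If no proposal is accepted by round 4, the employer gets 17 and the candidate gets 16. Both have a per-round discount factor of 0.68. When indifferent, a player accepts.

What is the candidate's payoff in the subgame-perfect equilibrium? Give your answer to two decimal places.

Round 4 (the candidate proposes): the employer gets 17 if talks fail, so the candidate offers 17 and keeps 43.
Round 3 (the employer proposes): the candidate can get 43 next round, worth 0.68 × 43 = 29.24 now; the employer offers that and keeps 30.76.
Round 2 (the candidate proposes): the employer can get 30.76 next round, worth 0.68 × 30.76 = 20.9168 now, so the candidate offers 20.9168, keeping 39.0832.
Round 1 (the employer proposes): the candidate can get 39.0832 next round, worth 0.68 × 39.0832 = 26.576576 now; the employer offers that and keeps 33.423424.

26.58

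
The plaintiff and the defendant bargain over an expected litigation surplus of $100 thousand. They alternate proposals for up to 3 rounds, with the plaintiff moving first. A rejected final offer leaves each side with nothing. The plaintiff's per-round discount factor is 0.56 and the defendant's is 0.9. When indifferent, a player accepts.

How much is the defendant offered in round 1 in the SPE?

By backward induction:
Round 3 (the plaintiff proposes): rejection yields 0 for the defendant; the plaintiff offers 0 and keeps 100.
Round 2 (the defendant proposes): the plaintiff can get 100 next round, worth 0.56 × 100 = 56 now. The defendant offers 56 and keeps 100 − 56 = 44.
Round 1 (the plaintiff proposes): the defendant can get 44 next round, worth 0.9 × 44 = 39.6 now, so the plaintiff offers 39.6, keeping 60.4.

39.6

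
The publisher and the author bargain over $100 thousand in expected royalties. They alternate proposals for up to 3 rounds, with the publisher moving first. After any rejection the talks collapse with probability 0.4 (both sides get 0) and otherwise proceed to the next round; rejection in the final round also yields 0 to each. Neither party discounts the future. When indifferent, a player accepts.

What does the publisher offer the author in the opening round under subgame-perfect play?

24

Round 3 (the publisher proposes): the author will accept anything ≥ 0, so the publisher offers 0 and keeps 100.
Round 2 (the author proposes): rejecting gives the publisher an expected 0.6 × 100 = 60; the author offers that and keeps 40.
Round 1 (the publisher proposes): rejecting gives the author an expected 0.6 × 40 = 24, so the publisher offers 24, keeping 76.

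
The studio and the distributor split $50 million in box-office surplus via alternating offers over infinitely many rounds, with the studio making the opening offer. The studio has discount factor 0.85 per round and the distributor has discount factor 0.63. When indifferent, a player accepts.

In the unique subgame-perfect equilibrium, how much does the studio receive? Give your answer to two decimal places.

When the studio proposes, the distributor accepts any offer worth at least 0.63 times what the distributor would get by proposing next round; and vice versa.
This gives x = 50 − 0.63y and y = 50 − 0.85x, where x and y are each side's share when it proposes.
Hence (1 − 0.63·0.85)x = 50(1 − 0.63), i.e. 0.4645·x = 18.5.
x ≈ 39.8278; the distributor's share is 50 − x ≈ 10.1722.

39.83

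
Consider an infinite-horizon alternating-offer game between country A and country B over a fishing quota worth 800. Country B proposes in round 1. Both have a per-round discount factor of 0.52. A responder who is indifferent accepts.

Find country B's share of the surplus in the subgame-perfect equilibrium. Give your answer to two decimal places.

526.32

Let x be country B's share when country B proposes and y be country A's share when country A proposes.
Country A accepts iff offered ≥ 0.52·y, so x = 800 − 0.52y. Symmetrically y = 800 − 0.52x.
Substituting: x = 800 − 0.52(800 − 0.52x), giving x(1 − 0.52·0.52) = 800(1 − 0.52).
So x = 800 × 0.48 / 0.7296 ≈ 526.3158, and country A receives 800 − x ≈ 273.6842.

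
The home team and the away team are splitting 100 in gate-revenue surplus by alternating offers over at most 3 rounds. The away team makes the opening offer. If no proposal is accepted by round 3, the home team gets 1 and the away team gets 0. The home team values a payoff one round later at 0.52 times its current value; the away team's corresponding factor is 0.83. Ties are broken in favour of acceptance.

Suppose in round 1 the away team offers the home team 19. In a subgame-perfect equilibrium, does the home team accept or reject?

Accept

Work out the home team's continuation value if the offer is rejected.
Round 3 (the away team proposes): the home team gets 1 if talks fail, so the away team offers 1 and keeps 99.
Round 2 (the home team proposes): the away team can get 99 next round, worth 0.83 × 99 = 82.17 now. The home team offers 82.17 and keeps 100 − 82.17 = 17.83.
So by rejecting in round 1, the home team gets 17.83 next round, worth 0.52 × 17.83 = 9.2716 now.
Offer 19 ≥ 9.2716, so the home team accepts.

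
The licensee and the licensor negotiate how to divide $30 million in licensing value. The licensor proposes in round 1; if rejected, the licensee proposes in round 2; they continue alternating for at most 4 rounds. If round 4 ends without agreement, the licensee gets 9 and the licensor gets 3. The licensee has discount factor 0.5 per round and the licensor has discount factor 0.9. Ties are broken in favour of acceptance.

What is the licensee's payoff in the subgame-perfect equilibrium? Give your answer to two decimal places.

7.58

By backward induction:
Round 4 (the licensee proposes): the licensor gets 3 if talks fail, so the licensee offers 3 and keeps 27.
Round 3 (the licensor proposes): the licensee can get 27 next round, worth 0.5 × 27 = 13.5 now, so the licensor offers 13.5, keeping 16.5.
Round 2 (the licensee proposes): the licensor can get 16.5 next round, worth 0.9 × 16.5 = 14.85 now; the licensee offers that and keeps 15.15.
Round 1 (the licensor proposes): the licensee can get 15.15 next round, worth 0.5 × 15.15 = 7.575 now, so the licensor offers 7.575, keeping 22.425.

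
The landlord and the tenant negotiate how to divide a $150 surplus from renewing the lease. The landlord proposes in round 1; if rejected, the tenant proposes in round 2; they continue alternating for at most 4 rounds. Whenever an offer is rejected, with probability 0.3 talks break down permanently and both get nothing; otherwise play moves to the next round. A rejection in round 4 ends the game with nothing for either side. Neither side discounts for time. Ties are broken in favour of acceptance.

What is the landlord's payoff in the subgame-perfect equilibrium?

67.05

Round 4 (the tenant proposes): rejection yields 0 for the landlord; the tenant offers 0 and keeps 150.
Round 3 (the landlord proposes): rejecting gives the tenant an expected 0.7 × 150 = 105. The landlord offers 105 and keeps 150 − 105 = 45.
Round 2 (the tenant proposes): rejecting gives the landlord an expected 0.7 × 45 = 31.5. The tenant offers 31.5 and keeps 150 − 31.5 = 118.5.
Round 1 (the landlord proposes): rejecting gives the tenant an expected 0.7 × 118.5 = 82.95, so the landlord offers 82.95, keeping 67.05.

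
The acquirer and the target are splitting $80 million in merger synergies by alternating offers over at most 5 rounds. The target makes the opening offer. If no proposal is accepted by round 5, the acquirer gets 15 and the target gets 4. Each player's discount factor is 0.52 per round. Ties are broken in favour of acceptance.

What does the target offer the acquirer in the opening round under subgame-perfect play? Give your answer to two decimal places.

26.46

Round 5 (the target proposes): the acquirer gets 15 if talks fail, so the target offers 15 and keeps 65.
Round 4 (the acquirer proposes): the target can get 65 next round, worth 0.52 × 65 = 33.8 now. The acquirer offers 33.8 and keeps 80 − 33.8 = 46.2.
Round 3 (the target proposes): the acquirer can get 46.2 next round, worth 0.52 × 46.2 = 24.024 now, so the target offers 24.024, keeping 55.976.
Round 2 (the acquirer proposes): the target can get 55.976 next round, worth 0.52 × 55.976 = 29.10752 now. The acquirer offers 29.10752 and keeps 80 − 29.10752 = 50.89248.
Round 1 (the target proposes): the acquirer can get 50.89248 next round, worth 0.52 × 50.89248 = 26.4640896 now; the target offers that and keeps 53.5359104.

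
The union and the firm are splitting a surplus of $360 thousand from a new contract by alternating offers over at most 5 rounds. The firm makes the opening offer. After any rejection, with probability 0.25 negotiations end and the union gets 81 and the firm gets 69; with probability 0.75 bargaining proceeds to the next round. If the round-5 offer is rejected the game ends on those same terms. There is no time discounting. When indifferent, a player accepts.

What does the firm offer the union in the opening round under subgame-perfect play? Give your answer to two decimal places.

Round 5 (the firm proposes): the union gets 81 if talks fail, so the firm offers 81 and keeps 279.
Round 4 (the union proposes): rejecting gives the firm an expected 0.75 × 279 + 0.25 × 69 = 226.5; the union offers that and keeps 133.5.
Round 3 (the firm proposes): rejecting gives the union an expected 0.75 × 133.5 + 0.25 × 81 = 120.375. The firm offers 120.375 and keeps 360 − 120.375 = 239.625.
Round 2 (the union proposes): rejecting gives the firm an expected 0.75 × 239.625 + 0.25 × 69 = 196.96875, so the union offers 196.96875, keeping 163.03125.
Round 1 (the firm proposes): rejecting gives the union an expected 0.75 × 163.03125 + 0.25 × 81 = 142.5234375; the firm offers that and keeps 217.4765625.

142.52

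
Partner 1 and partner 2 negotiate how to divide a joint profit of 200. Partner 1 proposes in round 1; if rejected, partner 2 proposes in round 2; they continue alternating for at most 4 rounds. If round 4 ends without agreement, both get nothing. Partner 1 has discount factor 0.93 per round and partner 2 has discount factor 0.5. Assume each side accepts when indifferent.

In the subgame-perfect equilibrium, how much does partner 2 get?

Round 4 (partner 2 proposes): partner 1 will accept anything ≥ 0, so partner 2 offers 0 and keeps 200.
Round 3 (partner 1 proposes): partner 2 can get 200 next round, worth 0.5 × 200 = 100 now; partner 1 offers that and keeps 100.
Round 2 (partner 2 proposes): partner 1 can get 100 next round, worth 0.93 × 100 = 93 now. Partner 2 offers 93 and keeps 200 − 93 = 107.
Round 1 (partner 1 proposes): partner 2 can get 107 next round, worth 0.5 × 107 = 53.5 now, so partner 1 offers 53.5, keeping 146.5.

53.5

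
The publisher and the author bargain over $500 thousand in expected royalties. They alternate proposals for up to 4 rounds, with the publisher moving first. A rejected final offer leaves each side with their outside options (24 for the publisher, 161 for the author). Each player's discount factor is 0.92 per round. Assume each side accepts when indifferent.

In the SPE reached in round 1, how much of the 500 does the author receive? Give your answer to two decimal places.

Round 4 (the author proposes): the publisher gets 24 if talks fail, so the author offers 24 and keeps 476.
Round 3 (the publisher proposes): the author can get 476 next round, worth 0.92 × 476 = 437.92 now. The publisher offers 437.92 and keeps 500 − 437.92 = 62.08.
Round 2 (the author proposes): the publisher can get 62.08 next round, worth 0.92 × 62.08 = 57.1136 now; the author offers that and keeps 442.8864.
Round 1 (the publisher proposes): the author can get 442.8864 next round, worth 0.92 × 442.8864 = 407.455488 now; the publisher offers that and keeps 92.544512.

407.46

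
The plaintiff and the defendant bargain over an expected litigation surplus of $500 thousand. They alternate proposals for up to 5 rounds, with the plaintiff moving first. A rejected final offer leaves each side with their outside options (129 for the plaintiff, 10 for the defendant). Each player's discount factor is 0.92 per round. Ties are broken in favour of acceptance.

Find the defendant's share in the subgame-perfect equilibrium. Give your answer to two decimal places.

75.11

Round 5 (the plaintiff proposes): the defendant gets 10 if talks fail, so the plaintiff offers 10 and keeps 490.
Round 4 (the defendant proposes): the plaintiff can get 490 next round, worth 0.92 × 490 = 450.8 now. The defendant offers 450.8 and keeps 500 − 450.8 = 49.2.
Round 3 (the plaintiff proposes): the defendant can get 49.2 next round, worth 0.92 × 49.2 = 45.264 now. The plaintiff offers 45.264 and keeps 500 − 45.264 = 454.736.
Round 2 (the defendant proposes): the plaintiff can get 454.736 next round, worth 0.92 × 454.736 = 418.35712 now; the defendant offers that and keeps 81.64288.
Round 1 (the plaintiff proposes): the defendant can get 81.64288 next round, worth 0.92 × 81.64288 = 75.1114496 now. The plaintiff offers 75.1114496 and keeps 500 − 75.1114496 = 424.8885504.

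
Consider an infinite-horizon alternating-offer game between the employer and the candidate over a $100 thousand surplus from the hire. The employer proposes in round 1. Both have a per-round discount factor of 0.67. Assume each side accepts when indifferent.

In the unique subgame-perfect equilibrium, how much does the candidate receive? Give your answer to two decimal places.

In a stationary SPE each proposer offers the other exactly their discounted continuation value.
If the employer keeps x when proposing and the candidate keeps y when proposing, then x = 100 − 0.67y and y = 100 − 0.67x.
Solving: x = 100(1 − 0.67) / (1 − 0.67·0.67) = 33 / 0.5511 ≈ 59.8802.
The candidate gets 100 − 59.8802 ≈ 40.1198.

40.12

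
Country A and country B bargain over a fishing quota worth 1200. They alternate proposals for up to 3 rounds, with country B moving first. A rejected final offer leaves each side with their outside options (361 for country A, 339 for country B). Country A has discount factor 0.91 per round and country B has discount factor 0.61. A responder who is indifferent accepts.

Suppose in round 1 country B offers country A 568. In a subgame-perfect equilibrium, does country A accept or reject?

Reject

Round 3 (country B proposes): country A gets 361 if talks fail, so country B offers 361 and keeps 839.
Round 2 (country A proposes): country B can get 839 next round, worth 0.61 × 839 = 511.79 now. Country A offers 511.79 and keeps 1200 − 511.79 = 688.21.
So by rejecting in round 1, country A gets 688.21 next round, worth 0.91 × 688.21 = 626.2711 now.
Offer 568 < 626.2711, so country A rejects.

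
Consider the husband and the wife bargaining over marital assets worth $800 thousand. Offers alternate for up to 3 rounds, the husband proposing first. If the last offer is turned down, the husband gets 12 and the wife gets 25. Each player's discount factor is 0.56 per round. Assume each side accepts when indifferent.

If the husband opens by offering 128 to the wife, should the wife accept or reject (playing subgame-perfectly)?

Reject

Round 3 (the husband proposes): the wife gets 25 if talks fail, so the husband offers 25 and keeps 775.
Round 2 (the wife proposes): the husband can get 775 next round, worth 0.56 × 775 = 434 now; the wife offers that and keeps 366.
So by rejecting in round 1, the wife gets 366 next round, worth 0.56 × 366 = 204.96 now.
Offer 128 < 204.96, so the wife rejects.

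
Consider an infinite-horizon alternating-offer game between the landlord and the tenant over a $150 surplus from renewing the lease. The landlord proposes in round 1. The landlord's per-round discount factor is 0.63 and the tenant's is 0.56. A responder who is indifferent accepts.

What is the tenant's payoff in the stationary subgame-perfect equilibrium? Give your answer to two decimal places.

Let x be the landlord's share when the landlord proposes and y be the tenant's share when the tenant proposes.
The tenant accepts iff offered ≥ 0.56·y, so x = 150 − 0.56y. Symmetrically y = 150 − 0.63x.
Substituting: x = 150 − 0.56(150 − 0.63x), giving x(1 − 0.63·0.56) = 150(1 − 0.56).
So x = 150 × 0.44 / 0.6472 ≈ 101.9778, and the tenant receives 150 − x ≈ 48.0222.

48.02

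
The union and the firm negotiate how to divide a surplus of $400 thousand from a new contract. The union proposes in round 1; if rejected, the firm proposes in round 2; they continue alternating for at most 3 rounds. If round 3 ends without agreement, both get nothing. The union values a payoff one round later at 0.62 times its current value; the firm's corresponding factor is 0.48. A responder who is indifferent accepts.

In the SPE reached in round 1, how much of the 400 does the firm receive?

72.96

Solve by backward induction from round 3.
Round 3 (the union proposes): rejection yields 0 for the firm; the union offers 0 and keeps 400.
Round 2 (the firm proposes): the union can get 400 next round, worth 0.62 × 400 = 248 now. The firm offers 248 and keeps 400 − 248 = 152.
Round 1 (the union proposes): the firm can get 152 next round, worth 0.48 × 152 = 72.96 now. The union offers 72.96 and keeps 400 − 72.96 = 327.04.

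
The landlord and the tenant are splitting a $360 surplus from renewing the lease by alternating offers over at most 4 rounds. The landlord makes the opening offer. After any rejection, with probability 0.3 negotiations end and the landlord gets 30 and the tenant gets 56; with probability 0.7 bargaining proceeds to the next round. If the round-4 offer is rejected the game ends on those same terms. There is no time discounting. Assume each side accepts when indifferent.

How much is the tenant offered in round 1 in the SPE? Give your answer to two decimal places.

By backward induction:
Round 4 (the tenant proposes): the landlord gets 30 if talks fail, so the tenant offers 30 and keeps 330.
Round 3 (the landlord proposes): rejecting gives the tenant an expected 0.7 × 330 + 0.3 × 56 = 247.8, so the landlord offers 247.8, keeping 112.2.
Round 2 (the tenant proposes): rejecting gives the landlord an expected 0.7 × 112.2 + 0.3 × 30 = 87.54; the tenant offers that and keeps 272.46.
Round 1 (the landlord proposes): rejecting gives the tenant an expected 0.7 × 272.46 + 0.3 × 56 = 207.522; the landlord offers that and keeps 152.478.

207.52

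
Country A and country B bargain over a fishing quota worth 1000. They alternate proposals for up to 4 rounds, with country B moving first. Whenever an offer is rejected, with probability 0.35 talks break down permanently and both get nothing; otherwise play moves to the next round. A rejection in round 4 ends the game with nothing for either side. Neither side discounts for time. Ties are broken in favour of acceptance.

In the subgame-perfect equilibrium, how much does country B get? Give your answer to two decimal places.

By backward induction:
Round 4 (country A proposes): country B will accept anything ≥ 0, so country A offers 0 and keeps 1000.
Round 3 (country B proposes): rejecting gives country A an expected 0.65 × 1000 = 650. Country B offers 650 and keeps 1000 − 650 = 350.
Round 2 (country A proposes): rejecting gives country B an expected 0.65 × 350 = 227.5, so country A offers 227.5, keeping 772.5.
Round 1 (country B proposes): rejecting gives country A an expected 0.65 × 772.5 = 502.125, so country B offers 502.125, keeping 497.875.

497.88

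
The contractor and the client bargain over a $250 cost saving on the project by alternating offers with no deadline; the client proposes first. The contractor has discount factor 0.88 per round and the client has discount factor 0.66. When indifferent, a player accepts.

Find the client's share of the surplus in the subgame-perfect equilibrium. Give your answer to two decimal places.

71.56

When the client proposes, the contractor accepts any offer worth at least 0.88 times what the contractor would get by proposing next round; and vice versa.
This gives x = 250 − 0.88y and y = 250 − 0.66x, where x and y are each side's share when it proposes.
Hence (1 − 0.88·0.66)x = 250(1 − 0.88), i.e. 0.4192·x = 30.
x ≈ 71.5649; the contractor's share is 250 − x ≈ 178.4351.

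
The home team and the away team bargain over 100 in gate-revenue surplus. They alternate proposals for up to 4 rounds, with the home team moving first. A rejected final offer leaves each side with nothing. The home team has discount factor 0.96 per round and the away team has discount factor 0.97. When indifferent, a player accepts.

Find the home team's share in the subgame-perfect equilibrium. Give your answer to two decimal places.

Solve by backward induction from round 4.
Round 4 (the away team proposes): rejection yields 0 for the home team; the away team offers 0 and keeps 100.
Round 3 (the home team proposes): the away team can get 100 next round, worth 0.97 × 100 = 97 now, so the home team offers 97, keeping 3.
Round 2 (the away team proposes): the home team can get 3 next round, worth 0.96 × 3 = 2.88 now; the away team offers that and keeps 97.12.
Round 1 (the home team proposes): the away team can get 97.12 next round, worth 0.97 × 97.12 = 94.2064 now, so the home team offers 94.2064, keeping 5.7936.

5.79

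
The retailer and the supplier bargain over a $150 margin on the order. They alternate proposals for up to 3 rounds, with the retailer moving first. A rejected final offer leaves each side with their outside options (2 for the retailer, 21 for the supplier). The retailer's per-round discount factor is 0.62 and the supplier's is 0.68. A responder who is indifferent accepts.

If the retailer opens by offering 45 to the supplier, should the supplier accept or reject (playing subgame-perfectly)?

Reject

Round 3 (the retailer proposes): the supplier gets 21 if talks fail, so the retailer offers 21 and keeps 129.
Round 2 (the supplier proposes): the retailer can get 129 next round, worth 0.62 × 129 = 79.98 now. The supplier offers 79.98 and keeps 150 − 79.98 = 70.02.
So by rejecting in round 1, the supplier gets 70.02 next round, worth 0.68 × 70.02 = 47.6136 now.
Offer 45 < 47.6136, so the supplier rejects.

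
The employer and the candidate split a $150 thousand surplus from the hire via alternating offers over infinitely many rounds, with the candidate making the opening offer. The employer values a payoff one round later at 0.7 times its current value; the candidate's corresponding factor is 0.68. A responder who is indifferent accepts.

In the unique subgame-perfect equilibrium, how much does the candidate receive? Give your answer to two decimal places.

85.88

In a stationary SPE each proposer offers the other exactly their discounted continuation value.
If the candidate keeps x when proposing and the employer keeps y when proposing, then x = 150 − 0.7y and y = 150 − 0.68x.
Solving: x = 150(1 − 0.7) / (1 − 0.68·0.7) = 45 / 0.524 ≈ 85.8779.
The employer gets 150 − 85.8779 ≈ 64.1221.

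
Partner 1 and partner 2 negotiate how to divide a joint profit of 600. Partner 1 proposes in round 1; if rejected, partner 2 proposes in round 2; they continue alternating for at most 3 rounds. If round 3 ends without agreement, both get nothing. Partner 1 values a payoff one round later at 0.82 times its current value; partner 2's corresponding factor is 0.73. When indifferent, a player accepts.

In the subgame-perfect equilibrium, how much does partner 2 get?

78.84

By backward induction:
Round 3 (partner 1 proposes): partner 2 will accept anything ≥ 0, so partner 1 offers 0 and keeps 600.
Round 2 (partner 2 proposes): partner 1 can get 600 next round, worth 0.82 × 600 = 492 now, so partner 2 offers 492, keeping 108.
Round 1 (partner 1 proposes): partner 2 can get 108 next round, worth 0.73 × 108 = 78.84 now. Partner 1 offers 78.84 and keeps 600 − 78.84 = 521.16.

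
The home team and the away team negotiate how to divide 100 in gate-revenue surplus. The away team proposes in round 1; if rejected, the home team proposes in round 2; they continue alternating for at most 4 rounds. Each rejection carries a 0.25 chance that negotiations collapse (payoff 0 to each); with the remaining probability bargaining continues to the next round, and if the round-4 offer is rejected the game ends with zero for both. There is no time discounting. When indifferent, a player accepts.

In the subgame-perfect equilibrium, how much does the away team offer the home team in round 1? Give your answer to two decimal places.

By backward induction:
Round 4 (the home team proposes): rejection yields 0 for the away team; the home team offers 0 and keeps 100.
Round 3 (the away team proposes): rejecting gives the home team an expected 0.75 × 100 = 75; the away team offers that and keeps 25.
Round 2 (the home team proposes): rejecting gives the away team an expected 0.75 × 25 = 18.75. The home team offers 18.75 and keeps 100 − 18.75 = 81.25.
Round 1 (the away team proposes): rejecting gives the home team an expected 0.75 × 81.25 = 60.9375, so the away team offers 60.9375, keeping 39.0625.

60.94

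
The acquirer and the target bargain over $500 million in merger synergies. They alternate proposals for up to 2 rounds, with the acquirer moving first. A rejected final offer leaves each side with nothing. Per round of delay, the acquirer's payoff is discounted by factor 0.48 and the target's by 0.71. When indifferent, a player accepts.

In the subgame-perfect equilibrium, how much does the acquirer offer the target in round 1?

355

Round 2 (the target proposes): rejection yields 0 for the acquirer; the target offers 0 and keeps 500.
Round 1 (the acquirer proposes): the target can get 500 next round, worth 0.71 × 500 = 355 now, so the acquirer offers 355, keeping 145.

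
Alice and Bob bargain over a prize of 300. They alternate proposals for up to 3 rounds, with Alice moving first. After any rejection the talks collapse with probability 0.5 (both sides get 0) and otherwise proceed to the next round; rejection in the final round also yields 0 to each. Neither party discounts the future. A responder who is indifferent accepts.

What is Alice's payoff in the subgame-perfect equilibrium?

Round 3 (Alice proposes): rejection yields 0 for Bob; Alice offers 0 and keeps 300.
Round 2 (Bob proposes): rejecting gives Alice an expected 0.5 × 300 = 150, so Bob offers 150, keeping 150.
Round 1 (Alice proposes): rejecting gives Bob an expected 0.5 × 150 = 75. Alice offers 75 and keeps 300 − 75 = 225.

225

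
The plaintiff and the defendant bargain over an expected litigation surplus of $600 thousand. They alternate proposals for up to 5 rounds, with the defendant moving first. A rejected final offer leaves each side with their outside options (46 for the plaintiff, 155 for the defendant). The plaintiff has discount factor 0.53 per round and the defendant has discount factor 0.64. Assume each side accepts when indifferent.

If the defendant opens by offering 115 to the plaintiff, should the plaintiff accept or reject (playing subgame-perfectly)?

Work out the plaintiff's continuation value if the offer is rejected.
Round 5 (the defendant proposes): the plaintiff gets 46 if talks fail, so the defendant offers 46 and keeps 554.
Round 4 (the plaintiff proposes): the defendant can get 554 next round, worth 0.64 × 554 = 354.56 now. The plaintiff offers 354.56 and keeps 600 − 354.56 = 245.44.
Round 3 (the defendant proposes): the plaintiff can get 245.44 next round, worth 0.53 × 245.44 = 130.0832 now; the defendant offers that and keeps 469.9168.
Round 2 (the plaintiff proposes): the defendant can get 469.9168 next round, worth 0.64 × 469.9168 = 300.746752 now, so the plaintiff offers 300.746752, keeping 299.253248.
So by rejecting in round 1, the plaintiff gets 299.253248 next round, worth 0.53 × 299.253248 = 158.60422144 now.
Offer 115 < 158.60422144, so the plaintiff rejects.

Reject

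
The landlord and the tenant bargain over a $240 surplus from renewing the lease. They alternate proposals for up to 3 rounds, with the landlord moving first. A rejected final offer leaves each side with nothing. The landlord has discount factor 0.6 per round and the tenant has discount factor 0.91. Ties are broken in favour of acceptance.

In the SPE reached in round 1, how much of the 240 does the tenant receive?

87.36

Round 3 (the landlord proposes): rejection yields 0 for the tenant; the landlord offers 0 and keeps 240.
Round 2 (the tenant proposes): the landlord can get 240 next round, worth 0.6 × 240 = 144 now, so the tenant offers 144, keeping 96.
Round 1 (the landlord proposes): the tenant can get 96 next round, worth 0.91 × 96 = 87.36 now, so the landlord offers 87.36, keeping 152.64.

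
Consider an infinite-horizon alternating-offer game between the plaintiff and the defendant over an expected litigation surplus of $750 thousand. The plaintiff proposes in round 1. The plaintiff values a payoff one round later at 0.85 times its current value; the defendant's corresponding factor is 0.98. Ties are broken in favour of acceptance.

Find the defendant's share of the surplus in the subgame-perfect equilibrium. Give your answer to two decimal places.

Let x be the plaintiff's share when the plaintiff proposes and y be the defendant's share when the defendant proposes.
The defendant accepts iff offered ≥ 0.98·y, so x = 750 − 0.98y. Symmetrically y = 750 − 0.85x.
Substituting: x = 750 − 0.98(750 − 0.85x), giving x(1 − 0.85·0.98) = 750(1 − 0.98).
So x = 750 × 0.02 / 0.167 ≈ 89.8204, and the defendant receives 750 − x ≈ 660.1796.

660.18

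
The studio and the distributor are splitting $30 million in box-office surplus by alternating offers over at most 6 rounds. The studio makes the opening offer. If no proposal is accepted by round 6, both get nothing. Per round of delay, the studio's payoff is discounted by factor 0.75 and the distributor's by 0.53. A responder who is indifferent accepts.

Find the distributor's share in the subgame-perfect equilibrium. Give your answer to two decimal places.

Round 6 (the distributor proposes): rejection yields 0 for the studio; the distributor offers 0 and keeps 30.
Round 5 (the studio proposes): the distributor can get 30 next round, worth 0.53 × 30 = 15.9 now. The studio offers 15.9 and keeps 30 − 15.9 = 14.1.
Round 4 (the distributor proposes): the studio can get 14.1 next round, worth 0.75 × 14.1 = 10.575 now. The distributor offers 10.575 and keeps 30 − 10.575 = 19.425.
Round 3 (the studio proposes): the distributor can get 19.425 next round, worth 0.53 × 19.425 = 10.29525 now, so the studio offers 10.29525, keeping 19.70475.
Round 2 (the distributor proposes): the studio can get 19.70475 next round, worth 0.75 × 19.70475 = 14.7785625 now, so the distributor offers 14.7785625, keeping 15.2214375.
Round 1 (the studio proposes): the distributor can get 15.2214375 next round, worth 0.53 × 15.2214375 = 8.067361875 now. The studio offers 8.067361875 and keeps 30 − 8.067361875 = 21.932638125.

8.07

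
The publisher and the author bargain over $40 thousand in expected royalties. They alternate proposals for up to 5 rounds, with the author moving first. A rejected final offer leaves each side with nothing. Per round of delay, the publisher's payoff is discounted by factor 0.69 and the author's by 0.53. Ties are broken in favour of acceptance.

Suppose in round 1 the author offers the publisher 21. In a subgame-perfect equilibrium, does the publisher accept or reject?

Accept

Round 5 (the author proposes): rejection yields 0 for the publisher; the author offers 0 and keeps 40.
Round 4 (the publisher proposes): the author can get 40 next round, worth 0.53 × 40 = 21.2 now. The publisher offers 21.2 and keeps 40 − 21.2 = 18.8.
Round 3 (the author proposes): the publisher can get 18.8 next round, worth 0.69 × 18.8 = 12.972 now; the author offers that and keeps 27.028.
Round 2 (the publisher proposes): the author can get 27.028 next round, worth 0.53 × 27.028 = 14.32484 now; the publisher offers that and keeps 25.67516.
So by rejecting in round 1, the publisher gets 25.67516 next round, worth 0.69 × 25.67516 = 17.7158604 now.
Offer 21 ≥ 17.7158604, so the publisher accepts.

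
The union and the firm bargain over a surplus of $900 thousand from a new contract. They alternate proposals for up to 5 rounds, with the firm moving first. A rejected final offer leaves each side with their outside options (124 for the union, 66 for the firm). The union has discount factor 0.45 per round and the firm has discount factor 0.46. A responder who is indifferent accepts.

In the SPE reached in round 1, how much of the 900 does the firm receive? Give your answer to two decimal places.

Round 5 (the firm proposes): the union gets 124 if talks fail, so the firm offers 124 and keeps 776.
Round 4 (the union proposes): the firm can get 776 next round, worth 0.46 × 776 = 356.96 now; the union offers that and keeps 543.04.
Round 3 (the firm proposes): the union can get 543.04 next round, worth 0.45 × 543.04 = 244.368 now; the firm offers that and keeps 655.632.
Round 2 (the union proposes): the firm can get 655.632 next round, worth 0.46 × 655.632 = 301.59072 now; the union offers that and keeps 598.40928.
Round 1 (the firm proposes): the union can get 598.40928 next round, worth 0.45 × 598.40928 = 269.284176 now; the firm offers that and keeps 630.715824.

630.72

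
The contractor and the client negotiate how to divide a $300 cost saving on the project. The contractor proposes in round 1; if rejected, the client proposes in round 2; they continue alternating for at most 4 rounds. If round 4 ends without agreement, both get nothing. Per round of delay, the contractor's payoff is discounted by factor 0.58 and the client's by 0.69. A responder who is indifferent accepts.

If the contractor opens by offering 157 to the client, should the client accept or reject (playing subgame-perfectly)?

Reject

Round 4 (the client proposes): rejection yields 0 for the contractor; the client offers 0 and keeps 300.
Round 3 (the contractor proposes): the client can get 300 next round, worth 0.69 × 300 = 207 now; the contractor offers that and keeps 93.
Round 2 (the client proposes): the contractor can get 93 next round, worth 0.58 × 93 = 53.94 now, so the client offers 53.94, keeping 246.06.
So by rejecting in round 1, the client gets 246.06 next round, worth 0.69 × 246.06 = 169.7814 now.
Offer 157 < 169.7814, so the client rejects.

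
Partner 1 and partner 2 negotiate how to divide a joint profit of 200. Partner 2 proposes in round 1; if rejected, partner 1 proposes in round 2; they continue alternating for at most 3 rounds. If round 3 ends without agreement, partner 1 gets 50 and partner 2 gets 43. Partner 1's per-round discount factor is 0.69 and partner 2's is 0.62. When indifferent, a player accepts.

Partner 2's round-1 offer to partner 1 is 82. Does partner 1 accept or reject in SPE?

Accept

Round 3 (partner 2 proposes): partner 1 gets 50 if talks fail, so partner 2 offers 50 and keeps 150.
Round 2 (partner 1 proposes): partner 2 can get 150 next round, worth 0.62 × 150 = 93 now, so partner 1 offers 93, keeping 107.
So by rejecting in round 1, partner 1 gets 107 next round, worth 0.69 × 107 = 73.83 now.
Offer 82 ≥ 73.83, so partner 1 accepts.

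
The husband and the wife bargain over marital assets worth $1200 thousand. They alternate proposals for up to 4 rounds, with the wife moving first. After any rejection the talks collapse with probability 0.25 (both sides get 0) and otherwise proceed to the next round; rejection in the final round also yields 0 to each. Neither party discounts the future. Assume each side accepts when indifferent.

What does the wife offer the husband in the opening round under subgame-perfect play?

731.25

By backward induction:
Round 4 (the husband proposes): rejection yields 0 for the wife; the husband offers 0 and keeps 1200.
Round 3 (the wife proposes): rejecting gives the husband an expected 0.75 × 1200 = 900. The wife offers 900 and keeps 1200 − 900 = 300.
Round 2 (the husband proposes): rejecting gives the wife an expected 0.75 × 300 = 225. The husband offers 225 and keeps 1200 − 225 = 975.
Round 1 (the wife proposes): rejecting gives the husband an expected 0.75 × 975 = 731.25. The wife offers 731.25 and keeps 1200 − 731.25 = 468.75.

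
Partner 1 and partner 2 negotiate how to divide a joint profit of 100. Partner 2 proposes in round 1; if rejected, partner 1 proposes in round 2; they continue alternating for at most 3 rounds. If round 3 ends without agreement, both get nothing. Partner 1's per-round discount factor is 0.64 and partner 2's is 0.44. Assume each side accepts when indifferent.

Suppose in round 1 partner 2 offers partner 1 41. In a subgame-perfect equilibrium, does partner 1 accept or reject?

Accept

Round 3 (partner 2 proposes): rejection yields 0 for partner 1; partner 2 offers 0 and keeps 100.
Round 2 (partner 1 proposes): partner 2 can get 100 next round, worth 0.44 × 100 = 44 now. Partner 1 offers 44 and keeps 100 − 44 = 56.
So by rejecting in round 1, partner 1 gets 56 next round, worth 0.64 × 56 = 35.84 now.
Offer 41 ≥ 35.84, so partner 1 accepts.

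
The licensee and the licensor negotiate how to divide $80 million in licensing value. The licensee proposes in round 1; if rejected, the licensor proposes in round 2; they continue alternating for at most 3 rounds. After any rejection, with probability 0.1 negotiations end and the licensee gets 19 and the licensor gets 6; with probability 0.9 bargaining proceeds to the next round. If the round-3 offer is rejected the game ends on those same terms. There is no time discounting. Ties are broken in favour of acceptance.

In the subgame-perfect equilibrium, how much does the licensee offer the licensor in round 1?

By backward induction:
Round 3 (the licensee proposes): the licensor gets 6 if talks fail, so the licensee offers 6 and keeps 74.
Round 2 (the licensor proposes): rejecting gives the licensee an expected 0.9 × 74 + 0.1 × 19 = 68.5. The licensor offers 68.5 and keeps 80 − 68.5 = 11.5.
Round 1 (the licensee proposes): rejecting gives the licensor an expected 0.9 × 11.5 + 0.1 × 6 = 10.95, so the licensee offers 10.95, keeping 69.05.

10.95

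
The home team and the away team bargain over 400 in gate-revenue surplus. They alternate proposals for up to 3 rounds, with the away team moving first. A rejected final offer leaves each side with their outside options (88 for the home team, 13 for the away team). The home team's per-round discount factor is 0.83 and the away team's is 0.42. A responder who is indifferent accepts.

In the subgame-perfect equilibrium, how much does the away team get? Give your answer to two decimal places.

Round 3 (the away team proposes): the home team gets 88 if talks fail, so the away team offers 88 and keeps 312.
Round 2 (the home team proposes): the away team can get 312 next round, worth 0.42 × 312 = 131.04 now, so the home team offers 131.04, keeping 268.96.
Round 1 (the away team proposes): the home team can get 268.96 next round, worth 0.83 × 268.96 = 223.2368 now; the away team offers that and keeps 176.7632.

176.76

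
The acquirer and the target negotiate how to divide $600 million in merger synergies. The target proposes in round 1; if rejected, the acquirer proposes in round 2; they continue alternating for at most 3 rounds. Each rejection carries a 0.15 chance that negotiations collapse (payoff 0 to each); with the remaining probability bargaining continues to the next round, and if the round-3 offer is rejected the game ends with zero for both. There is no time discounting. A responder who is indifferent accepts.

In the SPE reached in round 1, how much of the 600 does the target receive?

523.5

Round 3 (the target proposes): the acquirer will accept anything ≥ 0, so the target offers 0 and keeps 600.
Round 2 (the acquirer proposes): rejecting gives the target an expected 0.85 × 600 = 510, so the acquirer offers 510, keeping 90.
Round 1 (the target proposes): rejecting gives the acquirer an expected 0.85 × 90 = 76.5, so the target offers 76.5, keeping 523.5.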